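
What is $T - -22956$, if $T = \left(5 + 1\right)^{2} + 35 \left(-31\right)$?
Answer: $21907$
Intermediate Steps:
$T = -1049$ ($T = 6^{2} - 1085 = 36 - 1085 = -1049$)
$T - -22956 = -1049 - -22956 = -1049 + 22956 = 21907$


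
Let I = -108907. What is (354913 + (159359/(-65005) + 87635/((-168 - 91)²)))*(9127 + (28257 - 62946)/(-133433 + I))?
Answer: 1141052186119535072519403/352249300715900 ≈ 3.2393e+9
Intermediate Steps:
(354913 + (159359/(-65005) + 87635/((-168 - 91)²)))*(9127 + (28257 - 62946)/(-133433 + I)) = (354913 + (159359/(-65005) + 87635/((-168 - 91)²)))*(9127 + (28257 - 62946)/(-133433 - 108907)) = (354913 + (159359*(-1/65005) + 87635/((-259)²)))*(9127 - 34689/(-242340)) = (354913 + (-159359/65005 + 87635/67081))*(9127 - 34689*(-1/242340)) = (354913 + (-159359/65005 + 87635*(1/67081)))*(9127 + 11563/80780) = (354913 + (-159359/65005 + 87635/67081))*(737290623/80780) = (354913 - 4993247904/4360600405)*(737290623/80780) = (1547628778291861/4360600405)*(737290623/80780) = 1141052186119535072519403/352249300715900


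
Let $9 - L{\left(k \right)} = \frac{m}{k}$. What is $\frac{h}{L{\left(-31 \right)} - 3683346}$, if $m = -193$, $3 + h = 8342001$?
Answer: $- \frac{129300969}{57091820} \approx -2.2648$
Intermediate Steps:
$h = 8341998$ ($h = -3 + 8342001 = 8341998$)
$L{\left(k \right)} = 9 + \frac{193}{k}$ ($L{\left(k \right)} = 9 - - \frac{193}{k} = 9 + \frac{193}{k}$)
$\frac{h}{L{\left(-31 \right)} - 3683346} = \frac{8341998}{\left(9 + \frac{193}{-31}\right) - 3683346} = \frac{8341998}{\left(9 + 193 \left(- \frac{1}{31}\right)\right) - 3683346} = \frac{8341998}{\left(9 - \frac{193}{31}\right) - 3683346} = \frac{8341998}{\frac{86}{31} - 3683346} = \frac{8341998}{- \frac{114183640}{31}} = 8341998 \left(- \frac{31}{114183640}\right) = - \frac{129300969}{57091820}$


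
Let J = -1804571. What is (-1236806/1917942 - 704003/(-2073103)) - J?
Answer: 3587568932426952827/1988045657013 ≈ 1.8046e+6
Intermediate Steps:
(-1236806/1917942 - 704003/(-2073103)) - J = (-1236806/1917942 - 704003/(-2073103)) - 1*(-1804571) = (-1236806*1/1917942 - 704003*(-1/2073103)) + 1804571 = (-618403/958971 + 704003/2073103) + 1804571 = -606894653596/1988045657013 + 1804571 = 3587568932426952827/1988045657013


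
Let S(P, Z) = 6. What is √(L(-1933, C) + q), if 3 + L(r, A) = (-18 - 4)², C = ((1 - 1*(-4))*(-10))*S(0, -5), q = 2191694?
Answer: 15*√9743 ≈ 1480.6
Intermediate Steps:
C = -300 (C = ((1 - 1*(-4))*(-10))*6 = ((1 + 4)*(-10))*6 = (5*(-10))*6 = -50*6 = -300)
L(r, A) = 481 (L(r, A) = -3 + (-18 - 4)² = -3 + (-22)² = -3 + 484 = 481)
√(L(-1933, C) + q) = √(481 + 2191694) = √2192175 = 15*√9743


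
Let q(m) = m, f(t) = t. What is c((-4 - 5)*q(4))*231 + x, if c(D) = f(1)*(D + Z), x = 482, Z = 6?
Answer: -6448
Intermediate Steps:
c(D) = 6 + D (c(D) = 1*(D + 6) = 1*(6 + D) = 6 + D)
c((-4 - 5)*q(4))*231 + x = (6 + (-4 - 5)*4)*231 + 482 = (6 - 9*4)*231 + 482 = (6 - 36)*231 + 482 = -30*231 + 482 = -6930 + 482 = -6448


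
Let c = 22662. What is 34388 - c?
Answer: 11726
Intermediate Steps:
34388 - c = 34388 - 1*22662 = 34388 - 22662 = 11726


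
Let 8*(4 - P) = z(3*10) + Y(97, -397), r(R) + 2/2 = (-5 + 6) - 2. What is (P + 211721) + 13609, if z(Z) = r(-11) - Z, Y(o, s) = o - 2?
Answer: 1802609/8 ≈ 2.2533e+5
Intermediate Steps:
Y(o, s) = -2 + o
r(R) = -2 (r(R) = -1 + ((-5 + 6) - 2) = -1 + (1 - 2) = -1 - 1 = -2)
z(Z) = -2 - Z
P = -31/8 (P = 4 - ((-2 - 3*10) + (-2 + 97))/8 = 4 - ((-2 - 1*30) + 95)/8 = 4 - ((-2 - 30) + 95)/8 = 4 - (-32 + 95)/8 = 4 - ⅛*63 = 4 - 63/8 = -31/8 ≈ -3.8750)
(P + 211721) + 13609 = (-31/8 + 211721) + 13609 = 1693737/8 + 13609 = 1802609/8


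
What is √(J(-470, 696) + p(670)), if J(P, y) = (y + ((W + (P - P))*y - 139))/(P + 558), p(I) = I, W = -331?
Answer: 13*I*√22242/44 ≈ 44.063*I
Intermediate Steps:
J(P, y) = (-139 - 330*y)/(558 + P) (J(P, y) = (y + ((-331 + (P - P))*y - 139))/(P + 558) = (y + ((-331 + 0)*y - 139))/(558 + P) = (y + (-331*y - 139))/(558 + P) = (y + (-139 - 331*y))/(558 + P) = (-139 - 330*y)/(558 + P))
√(J(-470, 696) + p(670)) = √((-139 - 330*696)/(558 - 470) + 670) = √((-139 - 229680)/88 + 670) = √((1/88)*(-229819) + 670) = √(-229819/88 + 670) = √(-170859/88) = 13*I*√22242/44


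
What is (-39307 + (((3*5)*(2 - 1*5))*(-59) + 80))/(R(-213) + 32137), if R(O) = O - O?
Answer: -36572/32137 ≈ -1.1380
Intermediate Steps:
R(O) = 0
(-39307 + (((3*5)*(2 - 1*5))*(-59) + 80))/(R(-213) + 32137) = (-39307 + (((3*5)*(2 - 1*5))*(-59) + 80))/(0 + 32137) = (-39307 + ((15*(2 - 5))*(-59) + 80))/32137 = (-39307 + ((15*(-3))*(-59) + 80))*(1/32137) = (-39307 + (-45*(-59) + 80))*(1/32137) = (-39307 + (2655 + 80))*(1/32137) = (-39307 + 2735)*(1/32137) = -36572*1/32137 = -36572/32137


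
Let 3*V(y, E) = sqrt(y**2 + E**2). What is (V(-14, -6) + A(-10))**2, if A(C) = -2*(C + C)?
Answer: 14632/9 + 160*sqrt(58)/3 ≈ 2032.0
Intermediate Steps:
V(y, E) = sqrt(E**2 + y**2)/3 (V(y, E) = sqrt(y**2 + E**2)/3 = sqrt(E**2 + y**2)/3)
A(C) = -4*C
(V(-14, -6) + A(-10))**2 = (sqrt((-6)**2 + (-14)**2)/3 - 4*(-10))**2 = (sqrt(36 + 196)/3 + 40)**2 = (sqrt(232)/3 + 40)**2 = ((2*sqrt(58))/3 + 40)**2 = (2*sqrt(58)/3 + 40)**2 = (40 + 2*sqrt(58)/3)**2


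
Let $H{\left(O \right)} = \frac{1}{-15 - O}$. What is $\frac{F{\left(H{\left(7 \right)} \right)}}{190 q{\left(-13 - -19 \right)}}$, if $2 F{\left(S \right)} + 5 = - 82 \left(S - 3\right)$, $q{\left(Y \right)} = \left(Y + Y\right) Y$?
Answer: $\frac{673}{75240} \approx 0.0089447$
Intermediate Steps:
$q{\left(Y \right)} = 2 Y^{2}$ ($q{\left(Y \right)} = 2 Y Y = 2 Y^{2}$)
$F{\left(S \right)} = \frac{241}{2} - 41 S$ ($F{\left(S \right)} = - \frac{5}{2} + \frac{\left(-82\right) \left(S - 3\right)}{2} = - \frac{5}{2} + \frac{\left(-82\right) \left(-3 + S\right)}{2} = - \frac{5}{2} + \frac{246 - 82 S}{2} = - \frac{5}{2} - \left(-123 + 41 S\right) = \frac{241}{2} - 41 S$)
$\frac{F{\left(H{\left(7 \right)} \right)}}{190 q{\left(-13 - -19 \right)}} = \frac{\frac{241}{2} - 41 \left(- \frac{1}{15 + 7}\right)}{190 \cdot 2 \left(-13 - -19\right)^{2}} = \frac{\frac{241}{2} - 41 \left(- \frac{1}{22}\right)}{190 \cdot 2 \left(-13 + 19\right)^{2}} = \frac{\frac{241}{2} - 41 \left(\left(-1\right) \frac{1}{22}\right)}{190 \cdot 2 \cdot 6^{2}} = \frac{\frac{241}{2} - - \frac{41}{22}}{190 \cdot 2 \cdot 36} = \frac{\frac{241}{2} + \frac{41}{22}}{190 \cdot 72} = \frac{1346}{11 \cdot 13680} = \frac{1346}{11} \cdot \frac{1}{13680} = \frac{673}{75240}$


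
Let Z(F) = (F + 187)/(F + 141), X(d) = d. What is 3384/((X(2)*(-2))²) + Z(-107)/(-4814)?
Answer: 17308697/81838 ≈ 211.50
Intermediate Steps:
Z(F) = (187 + F)/(141 + F)
3384/((X(2)*(-2))²) + Z(-107)/(-4814) = 3384/((2*(-2))²) + ((187 - 107)/(141 - 107))/(-4814) = 3384/((-4)²) + (80/34)*(-1/4814) = 3384/16 + ((1/34)*80)*(-1/4814) = 3384*(1/16) + (40/17)*(-1/4814) = 423/2 - 20/40919 = 17308697/81838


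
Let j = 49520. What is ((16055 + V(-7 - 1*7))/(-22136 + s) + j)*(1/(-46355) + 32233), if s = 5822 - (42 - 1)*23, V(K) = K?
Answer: 1276835933150967686/799948235 ≈ 1.5961e+9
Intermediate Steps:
s = 4879 (s = 5822 - 41*23 = 5822 - 1*943 = 5822 - 943 = 4879)
((16055 + V(-7 - 1*7))/(-22136 + s) + j)*(1/(-46355) + 32233) = ((16055 + (-7 - 1*7))/(-22136 + 4879) + 49520)*(1/(-46355) + 32233) = ((16055 + (-7 - 7))/(-17257) + 49520)*(-1/46355 + 32233) = ((16055 - 14)*(-1/17257) + 49520)*(1494160714/46355) = (16041*(-1/17257) + 49520)*(1494160714/46355) = (-16041/17257 + 49520)*(1494160714/46355) = (854550599/17257)*(1494160714/46355) = 1276835933150967686/799948235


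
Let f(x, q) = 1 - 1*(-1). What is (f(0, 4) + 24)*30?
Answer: 780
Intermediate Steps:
f(x, q) = 2 (f(x, q) = 1 + 1 = 2)
(f(0, 4) + 24)*30 = (2 + 24)*30 = 26*30 = 780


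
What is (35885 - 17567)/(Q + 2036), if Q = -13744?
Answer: -9159/5854 ≈ -1.5646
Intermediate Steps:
(35885 - 17567)/(Q + 2036) = (35885 - 17567)/(-13744 + 2036) = 18318/(-11708) = 18318*(-1/11708) = -9159/5854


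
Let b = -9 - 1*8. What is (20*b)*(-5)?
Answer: 1700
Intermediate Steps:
b = -17 (b = -9 - 8 = -17)
(20*b)*(-5) = (20*(-17))*(-5) = -340*(-5) = 1700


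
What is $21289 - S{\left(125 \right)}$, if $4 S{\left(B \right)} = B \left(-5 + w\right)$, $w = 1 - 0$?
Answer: $21414$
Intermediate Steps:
$w = 1$ ($w = 1 + 0 = 1$)
$S{\left(B \right)} = - B$ ($S{\left(B \right)} = \frac{B \left(-5 + 1\right)}{4} = \frac{B \left(-4\right)}{4} = \frac{\left(-4\right) B}{4} = - B$)
$21289 - S{\left(125 \right)} = 21289 - \left(-1\right) 125 = 21289 - -125 = 21289 + 125 = 21414$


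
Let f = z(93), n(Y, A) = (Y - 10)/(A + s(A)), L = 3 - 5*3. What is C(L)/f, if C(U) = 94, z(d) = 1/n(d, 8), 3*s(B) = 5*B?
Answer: 11703/32 ≈ 365.72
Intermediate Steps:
s(B) = 5*B/3 (s(B) = (5*B)/3 = 5*B/3)
L = -12 (L = 3 - 15 = -12)
n(Y, A) = 3*(-10 + Y)/(8*A) (n(Y, A) = (Y - 10)/(A + 5*A/3) = (-10 + Y)/((8*A/3)) = (-10 + Y)*(3/(8*A)) = 3*(-10 + Y)/(8*A))
z(d) = 1/(-15/32 + 3*d/64) (z(d) = 1/((3/8)*(-10 + d)/8) = 1/((3/8)*(⅛)*(-10 + d)) = 1/(-15/32 + 3*d/64))
f = 64/249 (f = 64/(3*(-10 + 93)) = (64/3)/83 = (64/3)*(1/83) = 64/249 ≈ 0.25703)
C(L)/f = 94/(64/249) = 94*(249/64) = 11703/32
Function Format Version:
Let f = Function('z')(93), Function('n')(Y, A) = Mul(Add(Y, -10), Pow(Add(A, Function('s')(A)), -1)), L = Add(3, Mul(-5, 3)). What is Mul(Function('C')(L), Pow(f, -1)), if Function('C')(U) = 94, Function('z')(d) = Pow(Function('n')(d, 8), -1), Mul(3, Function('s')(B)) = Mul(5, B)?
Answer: Rational(11703, 32) ≈ 365.72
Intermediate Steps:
Function('s')(B) = Mul(Rational(5, 3), B) (Function('s')(B) = Mul(Rational(1, 3), Mul(5, B)) = Mul(Rational(5, 3), B))
L = -12 (L = Add(3, -15) = -12)
Function('n')(Y, A) = Mul(Rational(3, 8), Pow(A, -1), Add(-10, Y)) (Function('n')(Y, A) = Mul(Add(Y, -10), Pow(Add(A, Mul(Rational(5, 3), A)), -1)) = Mul(Add(-10, Y), Pow(Mul(Rational(8, 3), A), -1)) = Mul(Add(-10, Y), Mul(Rational(3, 8), Pow(A, -1))) = Mul(Rational(3, 8), Pow(A, -1), Add(-10, Y)))
Function('z')(d) = Pow(Add(Rational(-15, 32), Mul(Rational(3, 64), d)), -1) (Function('z')(d) = Pow(Mul(Rational(3, 8), Pow(8, -1), Add(-10, d)), -1) = Pow(Mul(Rational(3, 8), Rational(1, 8), Add(-10, d)), -1) = Pow(Add(Rational(-15, 32), Mul(Rational(3, 64), d)), -1))
f = Rational(64, 249) (f = Mul(Rational(64, 3), Pow(Add(-10, 93), -1)) = Mul(Rational(64, 3), Pow(83, -1)) = Mul(Rational(64, 3), Rational(1, 83)) = Rational(64, 249) ≈ 0.25703)
Mul(Function('C')(L), Pow(f, -1)) = Mul(94, Pow(Rational(64, 249), -1)) = Mul(94, Rational(249, 64)) = Rational(11703, 32)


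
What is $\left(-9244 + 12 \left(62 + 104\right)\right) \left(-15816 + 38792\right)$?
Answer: $-166621952$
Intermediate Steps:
$\left(-9244 + 12 \left(62 + 104\right)\right) \left(-15816 + 38792\right) = \left(-9244 + 12 \cdot 166\right) 22976 = \left(-9244 + 1992\right) 22976 = \left(-7252\right) 22976 = -166621952$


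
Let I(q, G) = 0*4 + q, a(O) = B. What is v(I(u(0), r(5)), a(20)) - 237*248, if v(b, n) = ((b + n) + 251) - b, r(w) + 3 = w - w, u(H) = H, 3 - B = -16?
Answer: -58506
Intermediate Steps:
B = 19 (B = 3 - 1*(-16) = 3 + 16 = 19)
r(w) = -3 (r(w) = -3 + (w - w) = -3 + 0 = -3)
a(O) = 19
I(q, G) = q (I(q, G) = 0 + q = q)
v(b, n) = 251 + n (v(b, n) = (251 + b + n) - b = 251 + n)
v(I(u(0), r(5)), a(20)) - 237*248 = (251 + 19) - 237*248 = 270 - 1*58776 = 270 - 58776 = -58506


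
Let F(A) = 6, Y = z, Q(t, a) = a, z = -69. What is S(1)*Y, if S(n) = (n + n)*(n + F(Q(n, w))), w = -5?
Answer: -966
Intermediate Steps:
Y = -69
S(n) = 2*n*(6 + n) (S(n) = (n + n)*(n + 6) = (2*n)*(6 + n) = 2*n*(6 + n))
S(1)*Y = (2*1*(6 + 1))*(-69) = (2*1*7)*(-69) = 14*(-69) = -966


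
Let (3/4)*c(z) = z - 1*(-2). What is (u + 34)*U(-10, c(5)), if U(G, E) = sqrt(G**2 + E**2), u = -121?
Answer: -58*sqrt(421) ≈ -1190.1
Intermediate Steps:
c(z) = 8/3 + 4*z/3 (c(z) = 4*(z - 1*(-2))/3 = 4*(z + 2)/3 = 4*(2 + z)/3 = 8/3 + 4*z/3)
U(G, E) = sqrt(E**2 + G**2)
(u + 34)*U(-10, c(5)) = (-121 + 34)*sqrt((8/3 + (4/3)*5)**2 + (-10)**2) = -87*sqrt((8/3 + 20/3)**2 + 100) = -87*sqrt((28/3)**2 + 100) = -87*sqrt(784/9 + 100) = -58*sqrt(421)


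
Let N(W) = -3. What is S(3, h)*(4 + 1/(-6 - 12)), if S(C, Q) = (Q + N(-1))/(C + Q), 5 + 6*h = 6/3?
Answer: -497/90 ≈ -5.5222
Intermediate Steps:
h = -1/2 (h = -5/6 + (6/3)/6 = -5/6 + (6*(1/3))/6 = -5/6 + (1/6)*2 = -5/6 + 1/3 = -1/2 ≈ -0.50000)
S(C, Q) = (-3 + Q)/(C + Q) (S(C, Q) = (Q - 3)/(C + Q) = (-3 + Q)/(C + Q))
S(3, h)*(4 + 1/(-6 - 12)) = ((-3 - 1/2)/(3 - 1/2))*(4 + 1/(-6 - 12)) = (-7/2/(5/2))*(4 + 1/(-18)) = ((2/5)*(-7/2))*(4 - 1/18) = -7/5*71/18 = -497/90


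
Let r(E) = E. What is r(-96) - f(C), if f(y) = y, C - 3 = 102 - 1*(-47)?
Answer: -248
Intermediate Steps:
C = 152 (C = 3 + (102 - 1*(-47)) = 3 + (102 + 47) = 3 + 149 = 152)
r(-96) - f(C) = -96 - 1*152 = -96 - 152 = -248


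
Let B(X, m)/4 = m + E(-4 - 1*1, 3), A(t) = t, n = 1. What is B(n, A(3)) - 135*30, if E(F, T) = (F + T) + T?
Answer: -4034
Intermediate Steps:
E(F, T) = F + 2*T
B(X, m) = 4 + 4*m (B(X, m) = 4*(m + ((-4 - 1*1) + 2*3)) = 4*(m + ((-4 - 1) + 6)) = 4*(m + (-5 + 6)) = 4*(m + 1) = 4*(1 + m) = 4 + 4*m)
B(n, A(3)) - 135*30 = (4 + 4*3) - 135*30 = (4 + 12) - 4050 = 16 - 4050 = -4034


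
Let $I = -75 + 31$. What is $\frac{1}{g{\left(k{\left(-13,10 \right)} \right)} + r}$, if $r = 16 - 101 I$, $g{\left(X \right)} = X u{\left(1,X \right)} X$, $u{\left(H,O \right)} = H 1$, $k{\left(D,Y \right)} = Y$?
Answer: $\frac{1}{4560} \approx 0.0002193$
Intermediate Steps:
$u{\left(H,O \right)} = H$
$g{\left(X \right)} = X^{2}$ ($g{\left(X \right)} = X 1 X = X X = X^{2}$)
$I = -44$
$r = 4460$ ($r = 16 - -4444 = 16 + 4444 = 4460$)
$\frac{1}{g{\left(k{\left(-13,10 \right)} \right)} + r} = \frac{1}{10^{2} + 4460} = \frac{1}{100 + 4460} = \frac{1}{4560}$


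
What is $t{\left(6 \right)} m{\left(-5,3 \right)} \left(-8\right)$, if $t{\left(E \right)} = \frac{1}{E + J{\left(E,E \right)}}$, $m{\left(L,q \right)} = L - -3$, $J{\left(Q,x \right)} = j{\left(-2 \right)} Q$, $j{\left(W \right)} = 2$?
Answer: $\frac{8}{9} \approx 0.88889$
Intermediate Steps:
$J{\left(Q,x \right)} = 2 Q$
$m{\left(L,q \right)} = 3 + L$ ($m{\left(L,q \right)} = L + 3 = 3 + L$)
$t{\left(E \right)} = \frac{1}{3 E}$ ($t{\left(E \right)} = \frac{1}{E + 2 E} = \frac{1}{3 E}$)
$t{\left(6 \right)} m{\left(-5,3 \right)} \left(-8\right) = \frac{1}{3 \cdot 6} \left(3 - 5\right) \left(-8\right) = \frac{1}{3} \cdot \frac{1}{6} \left(-2\right) \left(-8\right) = \frac{1}{18} \left(-2\right) \left(-8\right) = \left(- \frac{1}{9}\right) \left(-8\right) = \frac{8}{9}$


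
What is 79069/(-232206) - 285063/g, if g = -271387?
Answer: 44735040275/63017689722 ≈ 0.70988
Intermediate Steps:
79069/(-232206) - 285063/g = 79069/(-232206) - 285063/(-271387) = 79069*(-1/232206) - 285063*(-1/271387) = -79069/232206 + 285063/271387 = 44735040275/63017689722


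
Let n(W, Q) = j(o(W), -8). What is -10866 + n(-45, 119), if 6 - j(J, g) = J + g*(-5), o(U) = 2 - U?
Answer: -10947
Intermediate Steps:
j(J, g) = 6 - J + 5*g (j(J, g) = 6 - (J + g*(-5)) = 6 - (J - 5*g) = 6 + (-J + 5*g) = 6 - J + 5*g)
n(W, Q) = -36 + W (n(W, Q) = 6 - (2 - W) + 5*(-8) = 6 + (-2 + W) - 40 = -36 + W)
-10866 + n(-45, 119) = -10866 + (-36 - 45) = -10866 - 81 = -10947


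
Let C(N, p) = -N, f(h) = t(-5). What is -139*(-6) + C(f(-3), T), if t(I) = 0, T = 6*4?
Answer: 834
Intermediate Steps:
T = 24
f(h) = 0
-139*(-6) + C(f(-3), T) = -139*(-6) - 1*0 = 834 + 0 = 834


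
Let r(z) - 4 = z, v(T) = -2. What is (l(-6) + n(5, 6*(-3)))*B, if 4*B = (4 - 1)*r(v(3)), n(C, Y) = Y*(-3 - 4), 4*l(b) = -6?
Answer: 747/4 ≈ 186.75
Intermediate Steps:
r(z) = 4 + z
l(b) = -3/2 (l(b) = (1/4)*(-6) = -3/2)
n(C, Y) = -7*Y (n(C, Y) = Y*(-7) = -7*Y)
B = 3/2 (B = ((4 - 1)*(4 - 2))/4 = (3*2)/4 = (1/4)*6 = 3/2 ≈ 1.5000)
(l(-6) + n(5, 6*(-3)))*B = (-3/2 - 42*(-3))*(3/2) = (-3/2 - 7*(-18))*(3/2) = (-3/2 + 126)*(3/2) = (249/2)*(3/2) = 747/4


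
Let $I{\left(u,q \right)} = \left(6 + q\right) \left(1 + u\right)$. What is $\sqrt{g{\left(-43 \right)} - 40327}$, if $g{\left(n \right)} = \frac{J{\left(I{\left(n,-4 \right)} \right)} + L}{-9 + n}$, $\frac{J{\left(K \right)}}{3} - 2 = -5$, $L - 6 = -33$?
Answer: $\frac{i \sqrt{6815146}}{13} \approx 200.81 i$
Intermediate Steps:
$I{\left(u,q \right)} = \left(1 + u\right) \left(6 + q\right)$
$L = -27$ ($L = 6 - 33 = -27$)
$J{\left(K \right)} = -9$ ($J{\left(K \right)} = 6 + 3 \left(-5\right) = 6 - 15 = -9$)
$g{\left(n \right)} = - \frac{36}{-9 + n}$ ($g{\left(n \right)} = \frac{-9 - 27}{-9 + n} = - \frac{36}{-9 + n}$)
$\sqrt{g{\left(-43 \right)} - 40327} = \sqrt{- \frac{36}{-9 - 43} - 40327} = \sqrt{- \frac{36}{-52} - 40327} = \sqrt{\left(-36\right) \left(- \frac{1}{52}\right) - 40327} = \sqrt{\frac{9}{13} - 40327} = \sqrt{- \frac{524242}{13}} = \frac{i \sqrt{6815146}}{13}$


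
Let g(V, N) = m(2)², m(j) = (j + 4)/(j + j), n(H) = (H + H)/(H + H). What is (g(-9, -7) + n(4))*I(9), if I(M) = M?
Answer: 117/4 ≈ 29.250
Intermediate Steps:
n(H) = 1 (n(H) = (2*H)/((2*H)) = (2*H)*(1/(2*H)) = 1)
m(j) = (4 + j)/(2*j) (m(j) = (4 + j)/((2*j)) = (4 + j)*(1/(2*j)) = (4 + j)/(2*j))
g(V, N) = 9/4 (g(V, N) = ((½)*(4 + 2)/2)² = ((½)*(½)*6)² = (3/2)² = 9/4)
(g(-9, -7) + n(4))*I(9) = (9/4 + 1)*9 = (13/4)*9 = 117/4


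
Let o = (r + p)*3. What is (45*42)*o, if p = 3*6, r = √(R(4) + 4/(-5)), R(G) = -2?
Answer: 102060 + 1134*I*√70 ≈ 1.0206e+5 + 9487.7*I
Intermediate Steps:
r = I*√70/5 (r = √(-2 + 4/(-5)) = √(-2 + 4*(-⅕)) = √(-2 - ⅘) = √(-14/5) = I*√70/5 ≈ 1.6733*I)
p = 18
o = 54 + 3*I*√70/5 (o = (I*√70/5 + 18)*3 = (18 + I*√70/5)*3 = 54 + 3*I*√70/5 ≈ 54.0 + 5.02*I)
(45*42)*o = (45*42)*(54 + 3*I*√70/5) = 1890*(54 + 3*I*√70/5) = 102060 + 1134*I*√70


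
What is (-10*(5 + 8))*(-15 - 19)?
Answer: 4420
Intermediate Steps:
(-10*(5 + 8))*(-15 - 19) = -10*13*(-34) = -130*(-34) = 4420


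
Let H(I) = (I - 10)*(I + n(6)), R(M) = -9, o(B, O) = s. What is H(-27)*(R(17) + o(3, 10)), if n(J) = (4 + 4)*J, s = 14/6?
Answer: 5180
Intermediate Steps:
s = 7/3 (s = 14*(⅙) = 7/3 ≈ 2.3333)
n(J) = 8*J
o(B, O) = 7/3
H(I) = (-10 + I)*(48 + I) (H(I) = (I - 10)*(I + 8*6) = (-10 + I)*(I + 48) = (-10 + I)*(48 + I))
H(-27)*(R(17) + o(3, 10)) = (-480 + (-27)² + 38*(-27))*(-9 + 7/3) = (-480 + 729 - 1026)*(-20/3) = -777*(-20/3) = 5180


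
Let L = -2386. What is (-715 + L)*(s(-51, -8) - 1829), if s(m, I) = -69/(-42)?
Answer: 11333269/2 ≈ 5.6666e+6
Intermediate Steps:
s(m, I) = 23/14 (s(m, I) = -69*(-1/42) = 23/14)
(-715 + L)*(s(-51, -8) - 1829) = (-715 - 2386)*(23/14 - 1829) = -3101*(-25583/14) = 11333269/2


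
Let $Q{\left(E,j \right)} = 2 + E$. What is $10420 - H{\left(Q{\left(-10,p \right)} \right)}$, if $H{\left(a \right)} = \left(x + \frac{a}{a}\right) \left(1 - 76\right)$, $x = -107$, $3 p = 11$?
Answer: $2470$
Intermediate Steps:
$p = \frac{11}{3}$ ($p = \frac{1}{3} \cdot 11 = \frac{11}{3} \approx 3.6667$)
$H{\left(a \right)} = 7950$ ($H{\left(a \right)} = \left(-107 + \frac{a}{a}\right) \left(1 - 76\right) = \left(-107 + 1\right) \left(-75\right) = \left(-106\right) \left(-75\right) = 7950$)
$10420 - H{\left(Q{\left(-10,p \right)} \right)} = 10420 - 7950 = 2470$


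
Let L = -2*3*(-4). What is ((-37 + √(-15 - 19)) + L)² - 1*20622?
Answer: -20622 + (13 - I*√34)² ≈ -20487.0 - 151.6*I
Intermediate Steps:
L = 24 (L = -6*(-4) = 24)
((-37 + √(-15 - 19)) + L)² - 1*20622 = ((-37 + √(-15 - 19)) + 24)² - 1*20622 = ((-37 + √(-34)) + 24)² - 20622 = ((-37 + I*√34) + 24)² - 20622 = (-13 + I*√34)² - 20622 = -20622 + (-13 + I*√34)²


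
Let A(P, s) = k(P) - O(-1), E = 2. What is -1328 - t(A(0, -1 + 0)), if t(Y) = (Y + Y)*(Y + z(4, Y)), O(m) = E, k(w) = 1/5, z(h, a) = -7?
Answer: -33992/25 ≈ -1359.7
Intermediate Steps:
k(w) = 1/5
O(m) = 2
A(P, s) = -9/5 (A(P, s) = 1/5 - 1*2 = 1/5 - 2 = -9/5)
t(Y) = 2*Y*(-7 + Y) (t(Y) = (Y + Y)*(Y - 7) = (2*Y)*(-7 + Y) = 2*Y*(-7 + Y))
-1328 - t(A(0, -1 + 0)) = -1328 - 2*(-9)*(-7 - 9/5)/5 = -1328 - 2*(-9)*(-44)/(5*5) = -1328 - 1*792/25 = -1328 - 792/25 = -33992/25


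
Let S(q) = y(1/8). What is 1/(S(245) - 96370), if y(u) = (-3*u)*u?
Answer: -64/6167683 ≈ -1.0377e-5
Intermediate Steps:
y(u) = -3*u**2
S(q) = -3/64 (S(q) = -3*(1/8)**2 = -3*1/64 = -3/64)
1/(S(245) - 96370) = 1/(-3/64 - 96370) = 1/(-6167683/64) = -64/6167683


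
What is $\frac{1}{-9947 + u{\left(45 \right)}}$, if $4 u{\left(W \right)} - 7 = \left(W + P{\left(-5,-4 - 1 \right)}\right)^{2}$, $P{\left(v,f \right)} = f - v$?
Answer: $- \frac{1}{9439} \approx -0.00010594$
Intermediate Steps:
$u{\left(W \right)} = \frac{7}{4} + \frac{W^{2}}{4}$ ($u{\left(W \right)} = \frac{7}{4} + \frac{\left(W - 0\right)^{2}}{4} = \frac{7}{4} + \frac{\left(W + \left(\left(-4 - 1\right) + 5\right)\right)^{2}}{4} = \frac{7}{4} + \frac{\left(W + \left(-5 + 5\right)\right)^{2}}{4} = \frac{7}{4} + \frac{\left(W + 0\right)^{2}}{4} = \frac{7}{4} + \frac{W^{2}}{4}$)
$\frac{1}{-9947 + u{\left(45 \right)}} = \frac{1}{-9947 + \left(\frac{7}{4} + \frac{45^{2}}{4}\right)} = \frac{1}{-9947 + \left(\frac{7}{4} + \frac{1}{4} \cdot 2025\right)} = \frac{1}{-9947 + \left(\frac{7}{4} + \frac{2025}{4}\right)} = \frac{1}{-9947 + 508} = \frac{1}{-9439} = - \frac{1}{9439}$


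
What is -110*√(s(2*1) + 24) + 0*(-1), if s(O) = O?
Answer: -110*√26 ≈ -560.89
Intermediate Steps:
-110*√(s(2*1) + 24) + 0*(-1) = -110*√(2*1 + 24) + 0*(-1) = -110*√(2 + 24) + 0 = -110*√26 + 0 = -110*√26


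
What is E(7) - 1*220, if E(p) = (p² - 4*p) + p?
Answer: -192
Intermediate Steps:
E(p) = p² - 3*p
E(7) - 1*220 = 7*(-3 + 7) - 1*220 = 7*4 - 220 = 28 - 220 = -192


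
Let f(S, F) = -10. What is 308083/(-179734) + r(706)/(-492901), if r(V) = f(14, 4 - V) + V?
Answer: -151979513647/88591068334 ≈ -1.7155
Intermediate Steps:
r(V) = -10 + V
308083/(-179734) + r(706)/(-492901) = 308083/(-179734) + (-10 + 706)/(-492901) = 308083*(-1/179734) + 696*(-1/492901) = -308083/179734 - 696/492901 = -151979513647/88591068334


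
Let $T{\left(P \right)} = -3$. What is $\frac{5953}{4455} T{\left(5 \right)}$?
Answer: $- \frac{5953}{1485} \approx -4.0088$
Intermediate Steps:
$\frac{5953}{4455} T{\left(5 \right)} = \frac{5953}{4455} \left(-3\right) = - \frac{5953}{1485}$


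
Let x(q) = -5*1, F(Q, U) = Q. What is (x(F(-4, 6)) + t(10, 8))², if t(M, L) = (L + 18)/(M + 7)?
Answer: 3481/289 ≈ 12.045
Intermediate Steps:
t(M, L) = (18 + L)/(7 + M)
x(q) = -5
(x(F(-4, 6)) + t(10, 8))² = (-5 + (18 + 8)/(7 + 10))² = (-5 + 26/17)² = (-59/17)² = 3481/289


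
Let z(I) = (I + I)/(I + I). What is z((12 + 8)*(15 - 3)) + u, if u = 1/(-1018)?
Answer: 1017/1018 ≈ 0.99902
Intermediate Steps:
z(I) = 1 (z(I) = (2*I)/((2*I)) = (2*I)*(1/(2*I)) = 1)
u = -1/1018 ≈ -0.00098232
z((12 + 8)*(15 - 3)) + u = 1 - 1/1018 = 1017/1018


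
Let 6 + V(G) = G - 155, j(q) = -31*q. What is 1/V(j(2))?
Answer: -1/223 ≈ -0.0044843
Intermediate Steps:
V(G) = -161 + G (V(G) = -6 + (G - 155) = -6 + (-155 + G) = -161 + G)
1/V(j(2)) = 1/(-161 - 31*2) = 1/(-161 - 62) = 1/(-223) = -1/223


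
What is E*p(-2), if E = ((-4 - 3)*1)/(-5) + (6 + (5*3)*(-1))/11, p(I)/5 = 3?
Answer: 96/11 ≈ 8.7273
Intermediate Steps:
p(I) = 15 (p(I) = 5*3 = 15)
E = 32/55 (E = -7*1*(-⅕) + (6 + 15*(-1))*(1/11) = -7*(-⅕) + (6 - 15)*(1/11) = 7/5 - 9*1/11 = 7/5 - 9/11 = 32/55 ≈ 0.58182)
E*p(-2) = (32/55)*15 = 96/11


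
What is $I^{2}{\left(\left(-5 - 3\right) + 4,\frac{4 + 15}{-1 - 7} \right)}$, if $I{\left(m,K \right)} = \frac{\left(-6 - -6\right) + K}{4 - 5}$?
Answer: $\frac{361}{64} \approx 5.6406$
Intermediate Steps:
$I{\left(m,K \right)} = - K$ ($I{\left(m,K \right)} = \frac{\left(-6 + 6\right) + K}{-1} = \left(0 + K\right) \left(-1\right) = K \left(-1\right) = - K$)
$I^{2}{\left(\left(-5 - 3\right) + 4,\frac{4 + 15}{-1 - 7} \right)} = \left(- \frac{4 + 15}{-1 - 7}\right)^{2} = \left(- \frac{19}{-8}\right)^{2} = \left(- \frac{19 \left(-1\right)}{8}\right)^{2} = \left(\left(-1\right) \left(- \frac{19}{8}\right)\right)^{2} = \left(\frac{19}{8}\right)^{2} = \frac{361}{64}$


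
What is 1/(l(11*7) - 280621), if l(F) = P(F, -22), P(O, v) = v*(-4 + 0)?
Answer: -1/280533 ≈ -3.5646e-6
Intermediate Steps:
P(O, v) = -4*v (P(O, v) = v*(-4) = -4*v)
l(F) = 88 (l(F) = -4*(-22) = 88)
1/(l(11*7) - 280621) = 1/(88 - 280621) = 1/(-280533) = -1/280533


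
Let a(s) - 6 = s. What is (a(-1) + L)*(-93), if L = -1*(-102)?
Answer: -9951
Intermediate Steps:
L = 102
a(s) = 6 + s
(a(-1) + L)*(-93) = ((6 - 1) + 102)*(-93) = (5 + 102)*(-93) = 107*(-93) = -9951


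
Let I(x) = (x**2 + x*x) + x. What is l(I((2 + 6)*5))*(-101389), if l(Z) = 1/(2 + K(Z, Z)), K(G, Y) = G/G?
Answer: -101389/3 ≈ -33796.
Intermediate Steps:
I(x) = x + 2*x**2 (I(x) = (x**2 + x**2) + x = 2*x**2 + x = x + 2*x**2)
K(G, Y) = 1
l(Z) = 1/3 (l(Z) = 1/(2 + 1) = 1/3)
l(I((2 + 6)*5))*(-101389) = (1/3)*(-101389) = -101389/3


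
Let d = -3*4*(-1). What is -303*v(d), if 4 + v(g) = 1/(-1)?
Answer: 1515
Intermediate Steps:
d = 12 (d = -12*(-1) = 12)
v(g) = -5 (v(g) = -4 + 1/(-1) = -4 - 1 = -5)
-303*v(d) = -303*(-5) = 1515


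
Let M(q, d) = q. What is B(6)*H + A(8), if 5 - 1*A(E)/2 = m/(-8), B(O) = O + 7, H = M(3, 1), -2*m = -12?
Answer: 101/2 ≈ 50.500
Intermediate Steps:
m = 6 (m = -½*(-12) = 6)
H = 3
B(O) = 7 + O
A(E) = 23/2 (A(E) = 10 - 12/(-8) = 10 - 12*(-1)/8 = 10 - 2*(-¾) = 10 + 3/2 = 23/2)
B(6)*H + A(8) = (7 + 6)*3 + 23/2 = 13*3 + 23/2 = 39 + 23/2 = 101/2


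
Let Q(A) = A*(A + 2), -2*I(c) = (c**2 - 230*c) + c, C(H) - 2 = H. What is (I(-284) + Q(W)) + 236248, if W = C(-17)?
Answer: 163597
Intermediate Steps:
C(H) = 2 + H
W = -15 (W = 2 - 17 = -15)
I(c) = -c**2/2 + 229*c/2 (I(c) = -((c**2 - 230*c) + c)/2 = -(c**2 - 229*c)/2 = -c**2/2 + 229*c/2)
Q(A) = A*(2 + A)
(I(-284) + Q(W)) + 236248 = ((1/2)*(-284)*(229 - 1*(-284)) - 15*(2 - 15)) + 236248 = ((1/2)*(-284)*(229 + 284) - 15*(-13)) + 236248 = ((1/2)*(-284)*513 + 195) + 236248 = (-72846 + 195) + 236248 = -72651 + 236248 = 163597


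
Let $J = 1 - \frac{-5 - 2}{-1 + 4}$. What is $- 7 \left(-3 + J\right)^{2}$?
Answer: $- \frac{7}{9} \approx -0.77778$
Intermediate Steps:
$J = \frac{10}{3}$ ($J = 1 - - \frac{7}{3} = 1 + \frac{7}{3} = \frac{10}{3} \approx 3.3333$)
$- 7 \left(-3 + J\right)^{2} = - 7 \left(-3 + \frac{10}{3}\right)^{2} = - \frac{7}{9}$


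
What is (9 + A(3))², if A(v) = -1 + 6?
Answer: 196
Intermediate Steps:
A(v) = 5
(9 + A(3))² = (9 + 5)² = 14² = 196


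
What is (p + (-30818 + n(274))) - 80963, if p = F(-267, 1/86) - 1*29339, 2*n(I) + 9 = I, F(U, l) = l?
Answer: -6062462/43 ≈ -1.4099e+5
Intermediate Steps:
n(I) = -9/2 + I/2
p = -2523153/86 (p = 1/86 - 1*29339 = 1/86 - 29339 = -2523153/86 ≈ -29339.)
(p + (-30818 + n(274))) - 80963 = (-2523153/86 + (-30818 + (-9/2 + (1/2)*274))) - 80963 = (-2523153/86 + (-30818 + (-9/2 + 137))) - 80963 = (-2523153/86 + (-30818 + 265/2)) - 80963 = (-2523153/86 - 61371/2) - 80963 = -2581053/43 - 80963 = -6062462/43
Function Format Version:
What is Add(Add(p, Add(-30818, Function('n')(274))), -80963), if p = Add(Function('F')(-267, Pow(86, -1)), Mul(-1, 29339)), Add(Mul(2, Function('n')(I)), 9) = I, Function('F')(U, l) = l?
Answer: Rational(-6062462, 43) ≈ -1.4099e+5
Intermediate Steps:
Function('n')(I) = Add(Rational(-9, 2), Mul(Rational(1, 2), I))
p = Rational(-2523153, 86) (p = Add(Pow(86, -1), Mul(-1, 29339)) = Add(Rational(1, 86), -29339) = Rational(-2523153, 86) ≈ -29339.)
Add(Add(p, Add(-30818, Function('n')(274))), -80963) = Add(Add(Rational(-2523153, 86), Add(-30818, Add(Rational(-9, 2), Mul(Rational(1, 2), 274)))), -80963) = Add(Add(Rational(-2523153, 86), Add(-30818, Add(Rational(-9, 2), 137))), -80963) = Add(Add(Rational(-2523153, 86), Add(-30818, Rational(265, 2))), -80963) = Add(Add(Rational(-2523153, 86), Rational(-61371, 2)), -80963) = Add(Rational(-2581053, 43), -80963) = Rational(-6062462, 43)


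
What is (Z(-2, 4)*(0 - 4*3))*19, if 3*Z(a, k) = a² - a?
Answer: -456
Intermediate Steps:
Z(a, k) = -a/3 + a²/3 (Z(a, k) = (a² - a)/3 = -a/3 + a²/3)
(Z(-2, 4)*(0 - 4*3))*19 = (((⅓)*(-2)*(-1 - 2))*(0 - 4*3))*19 = (((⅓)*(-2)*(-3))*(0 - 12))*19 = (2*(-12))*19 = -24*19 = -456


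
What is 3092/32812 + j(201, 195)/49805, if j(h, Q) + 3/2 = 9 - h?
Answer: 73823969/817100830 ≈ 0.090349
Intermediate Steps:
j(h, Q) = 15/2 - h (j(h, Q) = -3/2 + (9 - h) = 15/2 - h)
3092/32812 + j(201, 195)/49805 = 3092/32812 + (15/2 - 1*201)/49805 = 3092*(1/32812) + (15/2 - 201)*(1/49805) = 773/8203 - 387/2*1/49805 = 773/8203 - 387/99610 = 73823969/817100830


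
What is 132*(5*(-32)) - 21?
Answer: -21141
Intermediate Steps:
132*(5*(-32)) - 21 = 132*(-160) - 21 = -21120 - 21 = -21141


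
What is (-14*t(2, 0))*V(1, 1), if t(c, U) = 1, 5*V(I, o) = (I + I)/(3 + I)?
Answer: -7/5 ≈ -1.4000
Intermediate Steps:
V(I, o) = 2*I/(5*(3 + I)) (V(I, o) = ((I + I)/(3 + I))/5 = ((2*I)/(3 + I))/5 = (2*I/(3 + I))/5 = 2*I/(5*(3 + I)))
(-14*t(2, 0))*V(1, 1) = (-14*1)*((⅖)*1/(3 + 1)) = -28/(5*4) = -14*⅒ = -7/5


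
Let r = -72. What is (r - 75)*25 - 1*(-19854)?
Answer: 16179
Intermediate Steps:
(r - 75)*25 - 1*(-19854) = (-72 - 75)*25 - 1*(-19854) = -147*25 + 19854 = -3675 + 19854 = 16179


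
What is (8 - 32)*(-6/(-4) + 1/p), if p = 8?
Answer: -39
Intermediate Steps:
(8 - 32)*(-6/(-4) + 1/p) = (8 - 32)*(-6/(-4) + 1/8) = -24*(-6*(-¼) + 1*(⅛)) = -24*(3/2 + ⅛) = -24*13/8 = -39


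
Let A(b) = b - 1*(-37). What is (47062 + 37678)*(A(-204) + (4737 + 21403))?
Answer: 2200952020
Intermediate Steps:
A(b) = 37 + b (A(b) = b + 37 = 37 + b)
(47062 + 37678)*(A(-204) + (4737 + 21403)) = (47062 + 37678)*((37 - 204) + (4737 + 21403)) = 84740*(-167 + 26140) = 84740*25973 = 2200952020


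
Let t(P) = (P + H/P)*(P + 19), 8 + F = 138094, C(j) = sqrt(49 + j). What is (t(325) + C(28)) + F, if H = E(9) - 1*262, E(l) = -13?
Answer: 3244734/13 + sqrt(77) ≈ 2.4960e+5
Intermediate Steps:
F = 138086 (F = -8 + 138094 = 138086)
H = -275 (H = -13 - 1*262 = -13 - 262 = -275)
t(P) = (19 + P)*(P - 275/P) (t(P) = (P - 275/P)*(P + 19) = (P - 275/P)*(19 + P) = (19 + P)*(P - 275/P))
(t(325) + C(28)) + F = ((-275 + 325**2 - 5225/325 + 19*325) + sqrt(49 + 28)) + 138086 = ((-275 + 105625 - 5225*1/325 + 6175) + sqrt(77)) + 138086 = ((-275 + 105625 - 209/13 + 6175) + sqrt(77)) + 138086 = (1449616/13 + sqrt(77)) + 138086 = 3244734/13 + sqrt(77)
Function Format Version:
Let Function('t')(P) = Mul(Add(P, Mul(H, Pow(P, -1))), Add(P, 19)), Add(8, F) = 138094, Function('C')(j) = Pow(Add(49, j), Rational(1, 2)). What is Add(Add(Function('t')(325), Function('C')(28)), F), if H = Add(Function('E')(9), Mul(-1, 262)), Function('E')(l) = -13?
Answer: Add(Rational(3244734, 13), Pow(77, Rational(1, 2))) ≈ 2.4960e+5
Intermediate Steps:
F = 138086 (F = Add(-8, 138094) = 138086)
H = -275 (H = Add(-13, Mul(-1, 262)) = Add(-13, -262) = -275)
Function('t')(P) = Mul(Add(19, P), Add(P, Mul(-275, Pow(P, -1)))) (Function('t')(P) = Mul(Add(P, Mul(-275, Pow(P, -1))), Add(P, 19)) = Mul(Add(P, Mul(-275, Pow(P, -1))), Add(19, P)) = Mul(Add(19, P), Add(P, Mul(-275, Pow(P, -1)))))
Add(Add(Function('t')(325), Function('C')(28)), F) = Add(Add(Add(-275, Pow(325, 2), Mul(-5225, Pow(325, -1)), Mul(19, 325)), Pow(Add(49, 28), Rational(1, 2))), 138086) = Add(Add(Add(-275, 105625, Mul(-5225, Rational(1, 325)), 6175), Pow(77, Rational(1, 2))), 138086) = Add(Add(Add(-275, 105625, Rational(-209, 13), 6175), Pow(77, Rational(1, 2))), 138086) = Add(Add(Rational(1449616, 13), Pow(77, Rational(1, 2))), 138086) = Add(Rational(3244734, 13), Pow(77, Rational(1, 2)))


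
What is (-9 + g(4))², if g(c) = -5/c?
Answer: 1681/16 ≈ 105.06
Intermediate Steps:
(-9 + g(4))² = (-9 - 5/4)² = (-41/4)² = 1681/16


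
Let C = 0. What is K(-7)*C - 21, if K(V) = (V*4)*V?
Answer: -21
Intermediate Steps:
K(V) = 4*V² (K(V) = (4*V)*V = 4*V²)
K(-7)*C - 21 = (4*(-7)²)*0 - 21 = (4*49)*0 - 21 = 196*0 - 21 = 0 - 21 = -21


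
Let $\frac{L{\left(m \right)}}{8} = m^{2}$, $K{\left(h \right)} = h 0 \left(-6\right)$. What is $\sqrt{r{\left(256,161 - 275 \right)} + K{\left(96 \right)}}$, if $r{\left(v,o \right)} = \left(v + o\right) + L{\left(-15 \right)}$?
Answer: $\sqrt{1942} \approx 44.068$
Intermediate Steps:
$K{\left(h \right)} = 0$ ($K{\left(h \right)} = 0 \left(-6\right) = 0$)
$L{\left(m \right)} = 8 m^{2}$
$r{\left(v,o \right)} = 1800 + o + v$ ($r{\left(v,o \right)} = \left(v + o\right) + 8 \left(-15\right)^{2} = \left(o + v\right) + 8 \cdot 225 = \left(o + v\right) + 1800 = 1800 + o + v$)
$\sqrt{r{\left(256,161 - 275 \right)} + K{\left(96 \right)}} = \sqrt{\left(1800 + \left(161 - 275\right) + 256\right) + 0} = \sqrt{\left(1800 - 114 + 256\right) + 0} = \sqrt{1942 + 0} = \sqrt{1942}$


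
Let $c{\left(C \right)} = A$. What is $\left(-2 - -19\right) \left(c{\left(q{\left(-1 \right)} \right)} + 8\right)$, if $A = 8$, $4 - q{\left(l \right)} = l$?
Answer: $272$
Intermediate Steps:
$q{\left(l \right)} = 4 - l$
$c{\left(C \right)} = 8$
$\left(-2 - -19\right) \left(c{\left(q{\left(-1 \right)} \right)} + 8\right) = \left(-2 - -19\right) \left(8 + 8\right) = \left(-2 + 19\right) 16 = 17 \cdot 16 = 272$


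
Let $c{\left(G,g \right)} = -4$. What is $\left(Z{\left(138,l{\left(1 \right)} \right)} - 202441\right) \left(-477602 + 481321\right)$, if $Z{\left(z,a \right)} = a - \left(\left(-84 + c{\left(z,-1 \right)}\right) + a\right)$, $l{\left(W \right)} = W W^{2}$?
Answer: $-752550807$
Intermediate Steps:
$l{\left(W \right)} = W^{3}$
$Z{\left(z,a \right)} = 88$ ($Z{\left(z,a \right)} = a - \left(\left(-84 - 4\right) + a\right) = a - \left(-88 + a\right) = 88$)
$\left(Z{\left(138,l{\left(1 \right)} \right)} - 202441\right) \left(-477602 + 481321\right) = \left(88 - 202441\right) \left(-477602 + 481321\right) = \left(-202353\right) 3719 = -752550807$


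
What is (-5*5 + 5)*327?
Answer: -6540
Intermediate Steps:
(-5*5 + 5)*327 = (-25 + 5)*327 = -20*327 = -6540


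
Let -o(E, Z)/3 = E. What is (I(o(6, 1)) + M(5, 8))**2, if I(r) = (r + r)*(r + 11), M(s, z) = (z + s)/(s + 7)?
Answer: 9223369/144 ≈ 64051.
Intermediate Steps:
o(E, Z) = -3*E
M(s, z) = (s + z)/(7 + s)
I(r) = 2*r*(11 + r) (I(r) = (2*r)*(11 + r) = 2*r*(11 + r))
(I(o(6, 1)) + M(5, 8))**2 = (2*(-3*6)*(11 - 3*6) + (5 + 8)/(7 + 5))**2 = (2*(-18)*(11 - 18) + 13/12)**2 = (2*(-18)*(-7) + (1/12)*13)**2 = (252 + 13/12)**2 = (3037/12)**2 = 9223369/144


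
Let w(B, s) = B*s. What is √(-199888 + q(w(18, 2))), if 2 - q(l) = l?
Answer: I*√199922 ≈ 447.13*I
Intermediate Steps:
q(l) = 2 - l
√(-199888 + q(w(18, 2))) = √(-199888 + (2 - 18*2)) = √(-199888 + (2 - 1*36)) = √(-199888 + (2 - 36)) = √(-199888 - 34) = √(-199922) = I*√199922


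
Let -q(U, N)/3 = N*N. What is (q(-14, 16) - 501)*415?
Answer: -526635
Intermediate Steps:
q(U, N) = -3*N**2 (q(U, N) = -3*N*N = -3*N**2)
(q(-14, 16) - 501)*415 = (-3*16**2 - 501)*415 = (-3*256 - 501)*415 = (-768 - 501)*415 = -1269*415 = -526635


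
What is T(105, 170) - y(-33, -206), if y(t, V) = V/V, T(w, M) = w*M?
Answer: 17849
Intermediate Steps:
T(w, M) = M*w
y(t, V) = 1
T(105, 170) - y(-33, -206) = 170*105 - 1*1 = 17850 - 1 = 17849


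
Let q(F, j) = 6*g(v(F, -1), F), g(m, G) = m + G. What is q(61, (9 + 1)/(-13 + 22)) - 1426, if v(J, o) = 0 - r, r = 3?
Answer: -1078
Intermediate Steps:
v(J, o) = -3 (v(J, o) = 0 - 1*3 = 0 - 3 = -3)
g(m, G) = G + m
q(F, j) = -18 + 6*F (q(F, j) = 6*(F - 3) = 6*(-3 + F) = -18 + 6*F)
q(61, (9 + 1)/(-13 + 22)) - 1426 = (-18 + 6*61) - 1426 = (-18 + 366) - 1426 = 348 - 1426 = -1078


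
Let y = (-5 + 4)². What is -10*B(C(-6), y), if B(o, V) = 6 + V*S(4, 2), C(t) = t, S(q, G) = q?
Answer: -100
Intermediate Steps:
y = 1 (y = (-1)² = 1)
B(o, V) = 6 + 4*V (B(o, V) = 6 + V*4 = 6 + 4*V)
-10*B(C(-6), y) = -10*(6 + 4*1) = -10*(6 + 4) = -10*10 = -100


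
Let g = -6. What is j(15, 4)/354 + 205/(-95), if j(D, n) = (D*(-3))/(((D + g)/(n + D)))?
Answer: -16319/6726 ≈ -2.4263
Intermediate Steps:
j(D, n) = -3*D*(D + n)/(-6 + D) (j(D, n) = (D*(-3))/(((D - 6)/(n + D))) = (-3*D)/(((-6 + D)/(D + n))) = (-3*D)*((D + n)/(-6 + D)) = -3*D*(D + n)/(-6 + D))
j(15, 4)/354 + 205/(-95) = -3*15*(15 + 4)/(-6 + 15)/354 + 205/(-95) = -3*15*19/9*(1/354) + 205*(-1/95) = -3*15*1/9*19*(1/354) - 41/19 = -95*1/354 - 41/19 = -95/354 - 41/19 = -16319/6726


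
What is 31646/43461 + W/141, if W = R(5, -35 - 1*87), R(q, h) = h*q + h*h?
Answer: 208274800/2042667 ≈ 101.96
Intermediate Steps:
R(q, h) = h**2 + h*q (R(q, h) = h*q + h**2 = h**2 + h*q)
W = 14274 (W = (-35 - 1*87)*((-35 - 1*87) + 5) = (-35 - 87)*((-35 - 87) + 5) = -122*(-122 + 5) = -122*(-117) = 14274)
31646/43461 + W/141 = 31646/43461 + 14274/141 = 31646*(1/43461) + 14274*(1/141) = 31646/43461 + 4758/47 = 208274800/2042667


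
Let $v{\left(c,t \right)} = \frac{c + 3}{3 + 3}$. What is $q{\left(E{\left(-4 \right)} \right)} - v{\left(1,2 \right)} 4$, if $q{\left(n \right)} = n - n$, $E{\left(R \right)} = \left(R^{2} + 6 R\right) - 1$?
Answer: $- \frac{8}{3} \approx -2.6667$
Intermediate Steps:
$v{\left(c,t \right)} = \frac{1}{2} + \frac{c}{6}$ ($v{\left(c,t \right)} = \frac{3 + c}{6} = \left(3 + c\right) \frac{1}{6} = \frac{1}{2} + \frac{c}{6}$)
$E{\left(R \right)} = -1 + R^{2} + 6 R$
$q{\left(n \right)} = 0$
$q{\left(E{\left(-4 \right)} \right)} - v{\left(1,2 \right)} 4 = 0 - \left(\frac{1}{2} + \frac{1}{6} \cdot 1\right) 4 = 0 - \left(\frac{1}{2} + \frac{1}{6}\right) 4 = 0 - \frac{2}{3} \cdot 4 = 0 - \frac{8}{3} = - \frac{8}{3}$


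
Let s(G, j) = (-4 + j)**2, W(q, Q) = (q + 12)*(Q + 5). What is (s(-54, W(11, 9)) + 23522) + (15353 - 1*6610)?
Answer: 133389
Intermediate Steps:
W(q, Q) = (5 + Q)*(12 + q) (W(q, Q) = (12 + q)*(5 + Q) = (5 + Q)*(12 + q))
(s(-54, W(11, 9)) + 23522) + (15353 - 1*6610) = ((-4 + (60 + 5*11 + 12*9 + 9*11))**2 + 23522) + (15353 - 1*6610) = ((-4 + (60 + 55 + 108 + 99))**2 + 23522) + (15353 - 6610) = ((-4 + 322)**2 + 23522) + 8743 = (318**2 + 23522) + 8743 = (101124 + 23522) + 8743 = 124646 + 8743 = 133389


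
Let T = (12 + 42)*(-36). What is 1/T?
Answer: -1/1944 ≈ -0.00051440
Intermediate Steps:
T = -1944 (T = 54*(-36) = -1944)
1/T = 1/(-1944) = -1/1944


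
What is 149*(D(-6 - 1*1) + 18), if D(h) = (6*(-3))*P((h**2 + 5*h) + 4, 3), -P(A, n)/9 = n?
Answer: 75096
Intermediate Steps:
P(A, n) = -9*n
D(h) = 486 (D(h) = (6*(-3))*(-9*3) = -18*(-27) = 486)
149*(D(-6 - 1*1) + 18) = 149*(486 + 18) = 149*504 = 75096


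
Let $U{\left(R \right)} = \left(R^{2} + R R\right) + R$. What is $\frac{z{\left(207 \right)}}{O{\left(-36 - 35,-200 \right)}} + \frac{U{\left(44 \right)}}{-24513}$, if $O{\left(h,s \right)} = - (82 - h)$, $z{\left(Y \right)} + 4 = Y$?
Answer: $- \frac{1858429}{1250163} \approx -1.4865$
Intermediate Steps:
$z{\left(Y \right)} = -4 + Y$
$O{\left(h,s \right)} = -82 + h$
$U{\left(R \right)} = R + 2 R^{2}$ ($U{\left(R \right)} = \left(R^{2} + R^{2}\right) + R = 2 R^{2} + R = R + 2 R^{2}$)
$\frac{z{\left(207 \right)}}{O{\left(-36 - 35,-200 \right)}} + \frac{U{\left(44 \right)}}{-24513} = \frac{-4 + 207}{-82 - 71} + \frac{44 \left(1 + 2 \cdot 44\right)}{-24513} = \frac{203}{-82 - 71} + 44 \left(1 + 88\right) \left(- \frac{1}{24513}\right) = \frac{203}{-153} + 44 \cdot 89 \left(- \frac{1}{24513}\right) = 203 \left(- \frac{1}{153}\right) + 3916 \left(- \frac{1}{24513}\right) = - \frac{203}{153} - \frac{3916}{24513} = - \frac{1858429}{1250163}$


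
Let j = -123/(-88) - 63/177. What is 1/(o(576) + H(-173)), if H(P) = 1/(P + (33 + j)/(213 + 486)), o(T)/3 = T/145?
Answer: 30337684885/361366101944 ≈ 0.083953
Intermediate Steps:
o(T) = 3*T/145 (o(T) = 3*(T/145) = 3*T/145)
j = 5409/5192 (j = -123*(-1/88) - 63*1/177 = 123/88 - 21/59 = 5409/5192 ≈ 1.0418)
H(P) = 1/(58915/1209736 + P) (H(P) = 1/(P + (33 + 5409/5192)/(213 + 486)) = 1/(P + (176745/5192)/699) = 1/(P + (176745/5192)*(1/699)) = 1/(P + 58915/1209736) = 1/(58915/1209736 + P))
1/(o(576) + H(-173)) = 1/((3/145)*576 + 1209736/(58915 + 1209736*(-173))) = 1/(1728/145 + 1209736/(58915 - 209284328)) = 1/(1728/145 + 1209736/(-209225413)) = 1/(1728/145 + 1209736*(-1/209225413)) = 1/(1728/145 - 1209736/209225413) = 1/(361366101944/30337684885) = 30337684885/361366101944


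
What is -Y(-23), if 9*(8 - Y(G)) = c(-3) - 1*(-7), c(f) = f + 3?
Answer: -65/9 ≈ -7.2222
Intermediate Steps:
c(f) = 3 + f
Y(G) = 65/9 (Y(G) = 8 - ((3 - 3) - 1*(-7))/9 = 8 - (0 + 7)/9 = 8 - ⅑*7 = 8 - 7/9 = 65/9)
-Y(-23) = -1*65/9 = -65/9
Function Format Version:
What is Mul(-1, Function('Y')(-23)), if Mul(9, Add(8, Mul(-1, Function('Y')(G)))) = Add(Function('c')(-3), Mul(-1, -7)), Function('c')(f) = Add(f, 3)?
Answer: Rational(-65, 9) ≈ -7.2222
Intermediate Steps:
Function('c')(f) = Add(3, f)
Function('Y')(G) = Rational(65, 9) (Function('Y')(G) = Add(8, Mul(Rational(-1, 9), Add(Add(3, -3), Mul(-1, -7)))) = Add(8, Mul(Rational(-1, 9), Add(0, 7))) = Add(8, Mul(Rational(-1, 9), 7)) = Add(8, Rational(-7, 9)) = Rational(65, 9))
Mul(-1, Function('Y')(-23)) = Mul(-1, Rational(65, 9)) = Rational(-65, 9)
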